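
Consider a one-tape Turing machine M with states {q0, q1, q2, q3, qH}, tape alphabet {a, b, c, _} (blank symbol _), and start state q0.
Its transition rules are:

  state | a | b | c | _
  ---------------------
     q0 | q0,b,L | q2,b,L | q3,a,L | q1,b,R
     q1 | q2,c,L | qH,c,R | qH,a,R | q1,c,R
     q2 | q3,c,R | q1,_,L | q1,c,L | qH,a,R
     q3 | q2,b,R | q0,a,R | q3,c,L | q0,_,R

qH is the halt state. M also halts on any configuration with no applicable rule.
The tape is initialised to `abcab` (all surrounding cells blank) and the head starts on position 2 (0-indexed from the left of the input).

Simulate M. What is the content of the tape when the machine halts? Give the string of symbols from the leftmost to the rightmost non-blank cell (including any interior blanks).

bcbbab

q0 | _ab[c]ab   read c → write a, move L, go to q3
q3 | _a[b]aab   read b → write a, move R, go to q0
q0 | _aa[a]ab   read a → write b, move L, go to q0
q0 | _a[a]bab   read a → write b, move L, go to q0
q0 | _[a]bbab   read a → write b, move L, go to q0
q0 | [_]bbbab   read _ → write b, move R, go to q1
q1 | b[b]bbab   read b → write c, move R, go to qH
qH | bc[b]bab
The non-blank tape span at halt is bcbbab.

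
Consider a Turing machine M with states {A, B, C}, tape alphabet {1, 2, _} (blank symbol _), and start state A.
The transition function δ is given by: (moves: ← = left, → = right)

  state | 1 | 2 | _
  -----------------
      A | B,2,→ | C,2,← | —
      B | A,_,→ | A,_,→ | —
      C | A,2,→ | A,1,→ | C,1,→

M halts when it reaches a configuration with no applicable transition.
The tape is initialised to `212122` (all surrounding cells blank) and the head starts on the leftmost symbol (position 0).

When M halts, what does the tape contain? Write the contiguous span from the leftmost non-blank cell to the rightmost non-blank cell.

112_211

A | _[2]12122_   read 2 → write 2, move ←, go to C
C | [_]212122_   read _ → write 1, move →, go to C
C | 1[2]12122_   read 2 → write 1, move →, go to A
A | 11[1]2122_   read 1 → write 2, move →, go to B
B | 112[2]122_   read 2 → write _, move →, go to A
A | 112_[1]22_   read 1 → write 2, move →, go to B
B | 112_2[2]2_   read 2 → write _, move →, go to A
A | 112_2_[2]_   read 2 → write 2, move ←, go to C
C | 112_2[_]2_   read _ → write 1, move →, go to C
C | 112_21[2]_   read 2 → write 1, move →, go to A
A | 112_211[_]
The non-blank tape span at halt is 112_211.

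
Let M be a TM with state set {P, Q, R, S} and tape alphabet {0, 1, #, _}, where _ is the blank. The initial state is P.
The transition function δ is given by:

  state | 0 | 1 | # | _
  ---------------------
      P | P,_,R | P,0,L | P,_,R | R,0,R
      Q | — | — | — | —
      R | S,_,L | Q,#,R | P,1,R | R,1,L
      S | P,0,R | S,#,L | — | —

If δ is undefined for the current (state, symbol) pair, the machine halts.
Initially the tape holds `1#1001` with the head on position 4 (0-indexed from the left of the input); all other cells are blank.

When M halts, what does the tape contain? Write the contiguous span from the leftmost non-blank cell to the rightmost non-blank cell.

P | 1#10[0]1__   read 0 → write _, move R, go to P
P | 1#10_[1]__   read 1 → write 0, move L, go to P
P | 1#10[_]0__   read _ → write 0, move R, go to R
R | 1#100[0]__   read 0 → write _, move L, go to S
S | 1#10[0]___   read 0 → write 0, move R, go to P
P | 1#100[_]__   read _ → write 0, move R, go to R
R | 1#1000[_]_   read _ → write 1, move L, go to R
R | 1#100[0]1_   read 0 → write _, move L, go to S
S | 1#10[0]_1_   read 0 → write 0, move R, go to P
P | 1#100[_]1_   read _ → write 0, move R, go to R
R | 1#1000[1]_   read 1 → write #, move R, go to Q
Q | 1#1000#[_]
The non-blank tape span at halt is 1#1000#.

1#1000#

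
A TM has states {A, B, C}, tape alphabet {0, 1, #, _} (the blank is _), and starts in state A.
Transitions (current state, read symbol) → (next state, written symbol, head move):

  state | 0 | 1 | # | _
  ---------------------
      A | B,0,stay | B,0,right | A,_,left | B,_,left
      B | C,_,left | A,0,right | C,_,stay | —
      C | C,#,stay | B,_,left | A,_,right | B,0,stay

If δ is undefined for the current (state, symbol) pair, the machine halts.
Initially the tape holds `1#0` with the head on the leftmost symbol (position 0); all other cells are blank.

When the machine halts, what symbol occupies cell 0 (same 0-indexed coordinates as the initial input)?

_

state=A head=0 tape=[1]#0   (A,1)→(B,0,right)
state=B head=1 tape=0[#]0   (B,#)→(C,_,stay)
state=C head=1 tape=0[_]0   (C,_)→(B,0,stay)
state=B head=1 tape=0[0]0   (B,0)→(C,_,left)
state=C head=0 tape=[0]_0   (C,0)→(C,#,stay)
state=C head=0 tape=[#]_0   (C,#)→(A,_,right)
state=A head=1 tape=_[_]0   (A,_)→(B,_,left)
state=B head=0 tape=[_]_0
Cell 0 holds _ when M halts.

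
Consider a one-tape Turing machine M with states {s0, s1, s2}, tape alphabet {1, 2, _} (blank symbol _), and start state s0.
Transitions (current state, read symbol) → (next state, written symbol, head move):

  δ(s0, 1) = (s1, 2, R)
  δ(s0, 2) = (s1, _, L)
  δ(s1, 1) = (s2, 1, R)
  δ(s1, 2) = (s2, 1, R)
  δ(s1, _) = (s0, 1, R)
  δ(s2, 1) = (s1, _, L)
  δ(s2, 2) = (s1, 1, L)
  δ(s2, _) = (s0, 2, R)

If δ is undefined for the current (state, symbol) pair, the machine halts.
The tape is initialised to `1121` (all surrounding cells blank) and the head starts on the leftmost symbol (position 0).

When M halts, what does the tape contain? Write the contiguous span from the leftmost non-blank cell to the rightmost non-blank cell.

state=s0 head=0 tape=[1]121__   (s0,1)→(s1,2,R)
state=s1 head=1 tape=2[1]21__   (s1,1)→(s2,1,R)
state=s2 head=2 tape=21[2]1__   (s2,2)→(s1,1,L)
state=s1 head=1 tape=2[1]11__   (s1,1)→(s2,1,R)
state=s2 head=2 tape=21[1]1__   (s2,1)→(s1,_,L)
state=s1 head=1 tape=2[1]_1__   (s1,1)→(s2,1,R)
state=s2 head=2 tape=21[_]1__   (s2,_)→(s0,2,R)
state=s0 head=3 tape=212[1]__   (s0,1)→(s1,2,R)
state=s1 head=4 tape=2122[_]_   (s1,_)→(s0,1,R)
state=s0 head=5 tape=21221[_]
The non-blank tape span at halt is 21221.

21221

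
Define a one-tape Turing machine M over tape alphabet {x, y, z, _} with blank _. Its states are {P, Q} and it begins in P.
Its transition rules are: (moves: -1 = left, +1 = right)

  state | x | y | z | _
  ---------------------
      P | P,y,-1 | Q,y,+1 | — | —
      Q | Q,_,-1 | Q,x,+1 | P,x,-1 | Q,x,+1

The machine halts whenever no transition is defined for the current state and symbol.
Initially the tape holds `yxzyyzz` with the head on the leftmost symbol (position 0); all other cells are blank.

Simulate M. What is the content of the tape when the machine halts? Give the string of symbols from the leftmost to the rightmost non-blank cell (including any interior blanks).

yyxyyzz

P | _[y]xzyyzz   read y → write y, move +1, go to Q
Q | _y[x]zyyzz   read x → write _, move -1, go to Q
Q | _[y]_zyyzz   read y → write x, move +1, go to Q
Q | _x[_]zyyzz   read _ → write x, move +1, go to Q
Q | _xx[z]yyzz   read z → write x, move -1, go to P
P | _x[x]xyyzz   read x → write y, move -1, go to P
P | _[x]yxyyzz   read x → write y, move -1, go to P
P | [_]yyxyyzz
The non-blank tape span at halt is yyxyyzz.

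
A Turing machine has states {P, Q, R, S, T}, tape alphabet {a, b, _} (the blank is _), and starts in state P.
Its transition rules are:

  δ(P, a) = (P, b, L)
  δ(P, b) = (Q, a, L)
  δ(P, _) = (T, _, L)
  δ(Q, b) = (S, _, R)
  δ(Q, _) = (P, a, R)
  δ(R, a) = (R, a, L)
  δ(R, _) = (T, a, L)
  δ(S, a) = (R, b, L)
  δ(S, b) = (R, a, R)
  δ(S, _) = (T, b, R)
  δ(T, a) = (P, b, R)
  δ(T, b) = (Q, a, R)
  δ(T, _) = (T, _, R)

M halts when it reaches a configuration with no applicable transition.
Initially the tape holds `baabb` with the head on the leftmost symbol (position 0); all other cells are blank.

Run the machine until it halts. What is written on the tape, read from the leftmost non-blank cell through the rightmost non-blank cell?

P | ____[b]aabb   read b → write a, move L, go to Q
Q | ___[_]aaabb   read _ → write a, move R, go to P
P | ___a[a]aabb   read a → write b, move L, go to P
P | ___[a]baabb   read a → write b, move L, go to P
P | __[_]bbaabb   read _ → write _, move L, go to T
T | _[_]_bbaabb   read _ → write _, move R, go to T
T | __[_]bbaabb   read _ → write _, move R, go to T
T | ___[b]baabb   read b → write a, move R, go to Q
Q | ___a[b]aabb   read b → write _, move R, go to S
S | ___a_[a]abb   read a → write b, move L, go to R
R | ___a[_]babb   read _ → write a, move L, go to T
T | ___[a]ababb   read a → write b, move R, go to P
P | ___b[a]babb   read a → write b, move L, go to P
P | ___[b]bbabb   read b → write a, move L, go to Q
Q | __[_]abbabb   read _ → write a, move R, go to P
P | __a[a]bbabb   read a → write b, move L, go to P
P | __[a]bbbabb   read a → write b, move L, go to P
P | _[_]bbbbabb   read _ → write _, move L, go to T
T | [_]_bbbbabb   read _ → write _, move R, go to T
T | _[_]bbbbabb   read _ → write _, move R, go to T
T | __[b]bbbabb   read b → write a, move R, go to Q
Q | __a[b]bbabb   read b → write _, move R, go to S
S | __a_[b]babb   read b → write a, move R, go to R
R | __a_a[b]abb
The non-blank tape span at halt is a_ababb.

a_ababb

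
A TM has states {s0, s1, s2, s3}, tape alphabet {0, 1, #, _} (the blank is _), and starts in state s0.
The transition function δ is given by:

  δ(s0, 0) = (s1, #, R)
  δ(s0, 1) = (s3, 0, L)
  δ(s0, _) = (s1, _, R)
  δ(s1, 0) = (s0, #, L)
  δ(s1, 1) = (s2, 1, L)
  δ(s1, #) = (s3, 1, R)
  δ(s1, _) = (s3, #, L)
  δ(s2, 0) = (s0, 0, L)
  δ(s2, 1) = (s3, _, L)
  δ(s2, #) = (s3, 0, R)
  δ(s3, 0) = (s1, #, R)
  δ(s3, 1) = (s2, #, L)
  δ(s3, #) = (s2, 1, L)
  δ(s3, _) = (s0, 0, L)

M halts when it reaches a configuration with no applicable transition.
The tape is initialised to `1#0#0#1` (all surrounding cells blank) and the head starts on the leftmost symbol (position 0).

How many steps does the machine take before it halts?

34

state=s0 head=0 tape=____[1]#0#0#1   (s0,1)→(s3,0,L)
state=s3 head=-1 tape=___[_]0#0#0#1   (s3,_)→(s0,0,L)
state=s0 head=-2 tape=__[_]00#0#0#1   (s0,_)→(s1,_,R)
state=s1 head=-1 tape=___[0]0#0#0#1   (s1,0)→(s0,#,L)
state=s0 head=-2 tape=__[_]#0#0#0#1   (s0,_)→(s1,_,R)
state=s1 head=-1 tape=___[#]0#0#0#1   (s1,#)→(s3,1,R)
state=s3 head=0 tape=___1[0]#0#0#1   (s3,0)→(s1,#,R)
state=s1 head=1 tape=___1#[#]0#0#1   (s1,#)→(s3,1,R)
state=s3 head=2 tape=___1#1[0]#0#1   (s3,0)→(s1,#,R)
state=s1 head=3 tape=___1#1#[#]0#1   (s1,#)→(s3,1,R)
state=s3 head=4 tape=___1#1#1[0]#1   (s3,0)→(s1,#,R)
state=s1 head=5 tape=___1#1#1#[#]1   (s1,#)→(s3,1,R)
state=s3 head=6 tape=___1#1#1#1[1]   (s3,1)→(s2,#,L)
state=s2 head=5 tape=___1#1#1#[1]#   (s2,1)→(s3,_,L)
state=s3 head=4 tape=___1#1#1[#]_#   (s3,#)→(s2,1,L)
state=s2 head=3 tape=___1#1#[1]1_#   (s2,1)→(s3,_,L)
state=s3 head=2 tape=___1#1[#]_1_#   (s3,#)→(s2,1,L)
state=s2 head=1 tape=___1#[1]1_1_#   (s2,1)→(s3,_,L)
state=s3 head=0 tape=___1[#]_1_1_#   (s3,#)→(s2,1,L)
state=s2 head=-1 tape=___[1]1_1_1_#   (s2,1)→(s3,_,L)
state=s3 head=-2 tape=__[_]_1_1_1_#   (s3,_)→(s0,0,L)
state=s0 head=-3 tape=_[_]0_1_1_1_#   (s0,_)→(s1,_,R)
state=s1 head=-2 tape=__[0]_1_1_1_#   (s1,0)→(s0,#,L)
state=s0 head=-3 tape=_[_]#_1_1_1_#   (s0,_)→(s1,_,R)
state=s1 head=-2 tape=__[#]_1_1_1_#   (s1,#)→(s3,1,R)
state=s3 head=-1 tape=__1[_]1_1_1_#   (s3,_)→(s0,0,L)
state=s0 head=-2 tape=__[1]01_1_1_#   (s0,1)→(s3,0,L)
state=s3 head=-3 tape=_[_]001_1_1_#   (s3,_)→(s0,0,L)
state=s0 head=-4 tape=[_]0001_1_1_#   (s0,_)→(s1,_,R)
state=s1 head=-3 tape=_[0]001_1_1_#   (s1,0)→(s0,#,L)
state=s0 head=-4 tape=[_]#001_1_1_#   (s0,_)→(s1,_,R)
state=s1 head=-3 tape=_[#]001_1_1_#   (s1,#)→(s3,1,R)
state=s3 head=-2 tape=_1[0]01_1_1_#   (s3,0)→(s1,#,R)
state=s1 head=-1 tape=_1#[0]1_1_1_#   (s1,0)→(s0,#,L)
state=s0 head=-2 tape=_1[#]#1_1_1_#
M halts after 34 transitions.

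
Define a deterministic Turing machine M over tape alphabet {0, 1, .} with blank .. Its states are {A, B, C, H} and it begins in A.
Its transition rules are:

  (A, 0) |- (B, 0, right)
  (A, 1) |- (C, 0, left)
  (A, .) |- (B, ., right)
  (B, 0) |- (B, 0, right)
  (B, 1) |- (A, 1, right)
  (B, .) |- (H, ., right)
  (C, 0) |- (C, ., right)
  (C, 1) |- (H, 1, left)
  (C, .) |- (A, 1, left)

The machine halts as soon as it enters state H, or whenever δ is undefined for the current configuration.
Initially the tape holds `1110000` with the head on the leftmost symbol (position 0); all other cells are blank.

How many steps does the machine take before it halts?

A | ..[1]110000   read 1 → write 0, move left, go to C
C | .[.]0110000   read . → write 1, move left, go to A
A | [.]10110000   read . → write ., move right, go to B
B | .[1]0110000   read 1 → write 1, move right, go to A
A | .1[0]110000   read 0 → write 0, move right, go to B
B | .10[1]10000   read 1 → write 1, move right, go to A
A | .101[1]0000   read 1 → write 0, move left, go to C
C | .10[1]00000   read 1 → write 1, move left, go to H
H | .1[0]100000
M halts after 8 transitions.

8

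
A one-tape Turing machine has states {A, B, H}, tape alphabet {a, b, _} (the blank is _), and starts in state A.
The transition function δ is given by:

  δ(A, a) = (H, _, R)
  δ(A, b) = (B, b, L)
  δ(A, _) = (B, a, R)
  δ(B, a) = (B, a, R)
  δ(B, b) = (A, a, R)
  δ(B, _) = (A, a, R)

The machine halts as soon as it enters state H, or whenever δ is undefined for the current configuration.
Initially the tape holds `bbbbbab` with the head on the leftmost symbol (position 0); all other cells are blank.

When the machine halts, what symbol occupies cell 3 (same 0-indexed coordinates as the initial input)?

a

A | _[b]bbbbab   read b → write b, move L, go to B
B | [_]bbbbbab   read _ → write a, move R, go to A
A | a[b]bbbbab   read b → write b, move L, go to B
B | [a]bbbbbab   read a → write a, move R, go to B
B | a[b]bbbbab   read b → write a, move R, go to A
A | aa[b]bbbab   read b → write b, move L, go to B
B | a[a]bbbbab   read a → write a, move R, go to B
B | aa[b]bbbab   read b → write a, move R, go to A
A | aaa[b]bbab   read b → write b, move L, go to B
B | aa[a]bbbab   read a → write a, move R, go to B
B | aaa[b]bbab   read b → write a, move R, go to A
A | aaaa[b]bab   read b → write b, move L, go to B
B | aaa[a]bbab   read a → write a, move R, go to B
B | aaaa[b]bab   read b → write a, move R, go to A
A | aaaaa[b]ab   read b → write b, move L, go to B
B | aaaa[a]bab   read a → write a, move R, go to B
B | aaaaa[b]ab   read b → write a, move R, go to A
A | aaaaaa[a]b   read a → write _, move R, go to H
H | aaaaaa_[b]
Cell 3 holds a when M halts.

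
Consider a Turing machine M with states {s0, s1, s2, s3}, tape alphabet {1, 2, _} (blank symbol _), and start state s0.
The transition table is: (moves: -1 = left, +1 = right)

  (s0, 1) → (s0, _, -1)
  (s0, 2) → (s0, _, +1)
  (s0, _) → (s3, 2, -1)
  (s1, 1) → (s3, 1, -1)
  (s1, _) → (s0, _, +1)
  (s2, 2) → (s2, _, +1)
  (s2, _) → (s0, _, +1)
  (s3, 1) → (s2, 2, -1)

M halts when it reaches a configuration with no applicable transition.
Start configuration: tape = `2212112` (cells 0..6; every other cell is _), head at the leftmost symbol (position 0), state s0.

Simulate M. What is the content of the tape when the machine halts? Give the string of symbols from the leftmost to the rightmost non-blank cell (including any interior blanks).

2_2112

state=s0 head=0 tape=[2]212112   (s0,2)→(s0,_,+1)
state=s0 head=1 tape=_[2]12112   (s0,2)→(s0,_,+1)
state=s0 head=2 tape=__[1]2112   (s0,1)→(s0,_,-1)
state=s0 head=1 tape=_[_]_2112   (s0,_)→(s3,2,-1)
state=s3 head=0 tape=[_]2_2112
The non-blank tape span at halt is 2_2112.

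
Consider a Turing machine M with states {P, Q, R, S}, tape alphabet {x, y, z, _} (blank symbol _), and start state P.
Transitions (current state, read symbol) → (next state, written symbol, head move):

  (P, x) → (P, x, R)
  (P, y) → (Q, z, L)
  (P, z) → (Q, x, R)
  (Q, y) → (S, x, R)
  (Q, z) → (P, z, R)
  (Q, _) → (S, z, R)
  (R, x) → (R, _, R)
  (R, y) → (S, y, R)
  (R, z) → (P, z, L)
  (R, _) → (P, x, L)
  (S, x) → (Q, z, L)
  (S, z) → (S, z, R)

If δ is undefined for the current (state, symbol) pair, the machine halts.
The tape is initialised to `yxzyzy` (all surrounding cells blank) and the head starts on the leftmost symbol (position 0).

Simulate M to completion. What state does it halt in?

S

state=P head=0 tape=_[y]xzyzy__   (P,y)→(Q,z,L)
state=Q head=-1 tape=[_]zxzyzy__   (Q,_)→(S,z,R)
state=S head=0 tape=z[z]xzyzy__   (S,z)→(S,z,R)
state=S head=1 tape=zz[x]zyzy__   (S,x)→(Q,z,L)
state=Q head=0 tape=z[z]zzyzy__   (Q,z)→(P,z,R)
state=P head=1 tape=zz[z]zyzy__   (P,z)→(Q,x,R)
state=Q head=2 tape=zzx[z]yzy__   (Q,z)→(P,z,R)
state=P head=3 tape=zzxz[y]zy__   (P,y)→(Q,z,L)
state=Q head=2 tape=zzx[z]zzy__   (Q,z)→(P,z,R)
state=P head=3 tape=zzxz[z]zy__   (P,z)→(Q,x,R)
state=Q head=4 tape=zzxzx[z]y__   (Q,z)→(P,z,R)
state=P head=5 tape=zzxzxz[y]__   (P,y)→(Q,z,L)
state=Q head=4 tape=zzxzx[z]z__   (Q,z)→(P,z,R)
state=P head=5 tape=zzxzxz[z]__   (P,z)→(Q,x,R)
state=Q head=6 tape=zzxzxzx[_]_   (Q,_)→(S,z,R)
state=S head=7 tape=zzxzxzxz[_]
No transition is defined for (S, _); M halts in state S.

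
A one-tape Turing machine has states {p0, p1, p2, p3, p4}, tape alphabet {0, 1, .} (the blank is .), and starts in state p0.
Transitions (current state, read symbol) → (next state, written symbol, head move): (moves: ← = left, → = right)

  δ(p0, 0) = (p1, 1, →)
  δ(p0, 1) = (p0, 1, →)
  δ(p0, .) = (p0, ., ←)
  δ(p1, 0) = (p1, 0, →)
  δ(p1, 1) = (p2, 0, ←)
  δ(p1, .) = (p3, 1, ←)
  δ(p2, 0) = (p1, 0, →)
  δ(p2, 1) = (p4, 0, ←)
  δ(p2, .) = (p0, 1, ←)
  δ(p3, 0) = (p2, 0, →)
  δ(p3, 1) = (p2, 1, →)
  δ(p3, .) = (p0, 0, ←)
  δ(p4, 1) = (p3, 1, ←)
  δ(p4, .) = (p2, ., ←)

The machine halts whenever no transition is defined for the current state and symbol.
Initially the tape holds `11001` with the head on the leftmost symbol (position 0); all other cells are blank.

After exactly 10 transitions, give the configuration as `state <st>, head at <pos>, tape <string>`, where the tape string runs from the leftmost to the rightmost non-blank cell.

state=p0 head=0 tape=[1]1001.   (p0,1)→(p0,1,→)
state=p0 head=1 tape=1[1]001.   (p0,1)→(p0,1,→)
state=p0 head=2 tape=11[0]01.   (p0,0)→(p1,1,→)
state=p1 head=3 tape=111[0]1.   (p1,0)→(p1,0,→)
state=p1 head=4 tape=1110[1].   (p1,1)→(p2,0,←)
state=p2 head=3 tape=111[0]0.   (p2,0)→(p1,0,→)
state=p1 head=4 tape=1110[0].   (p1,0)→(p1,0,→)
state=p1 head=5 tape=11100[.]   (p1,.)→(p3,1,←)
state=p3 head=4 tape=1110[0]1   (p3,0)→(p2,0,→)
state=p2 head=5 tape=11100[1]   (p2,1)→(p4,0,←)
state=p4 head=4 tape=1110[0]0
After 10 steps: state p4, head at 4, tape 111000.

state p4, head at 4, tape 111000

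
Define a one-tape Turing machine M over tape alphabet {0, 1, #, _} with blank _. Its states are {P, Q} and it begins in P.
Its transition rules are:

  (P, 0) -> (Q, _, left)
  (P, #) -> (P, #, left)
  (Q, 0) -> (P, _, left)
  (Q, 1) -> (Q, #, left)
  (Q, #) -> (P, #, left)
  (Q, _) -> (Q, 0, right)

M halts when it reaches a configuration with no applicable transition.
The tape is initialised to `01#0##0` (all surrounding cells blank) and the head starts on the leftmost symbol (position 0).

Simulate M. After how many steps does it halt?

P | ____[0]1#0##0   read 0 → write _, move left, go to Q
Q | ___[_]_1#0##0   read _ → write 0, move right, go to Q
Q | ___0[_]1#0##0   read _ → write 0, move right, go to Q
Q | ___00[1]#0##0   read 1 → write #, move left, go to Q
Q | ___0[0]##0##0   read 0 → write _, move left, go to P
P | ___[0]_##0##0   read 0 → write _, move left, go to Q
Q | __[_]__##0##0   read _ → write 0, move right, go to Q
Q | __0[_]_##0##0   read _ → write 0, move right, go to Q
Q | __00[_]##0##0   read _ → write 0, move right, go to Q
Q | __000[#]#0##0   read # → write #, move left, go to P
P | __00[0]##0##0   read 0 → write _, move left, go to Q
Q | __0[0]_##0##0   read 0 → write _, move left, go to P
P | __[0]__##0##0   read 0 → write _, move left, go to Q
Q | _[_]___##0##0   read _ → write 0, move right, go to Q
Q | _0[_]__##0##0   read _ → write 0, move right, go to Q
Q | _00[_]_##0##0   read _ → write 0, move right, go to Q
Q | _000[_]##0##0   read _ → write 0, move right, go to Q
Q | _0000[#]#0##0   read # → write #, move left, go to P
P | _000[0]##0##0   read 0 → write _, move left, go to Q
Q | _00[0]_##0##0   read 0 → write _, move left, go to P
P | _0[0]__##0##0   read 0 → write _, move left, go to Q
Q | _[0]___##0##0   read 0 → write _, move left, go to P
P | [_]____##0##0
M halts after 22 transitions.

22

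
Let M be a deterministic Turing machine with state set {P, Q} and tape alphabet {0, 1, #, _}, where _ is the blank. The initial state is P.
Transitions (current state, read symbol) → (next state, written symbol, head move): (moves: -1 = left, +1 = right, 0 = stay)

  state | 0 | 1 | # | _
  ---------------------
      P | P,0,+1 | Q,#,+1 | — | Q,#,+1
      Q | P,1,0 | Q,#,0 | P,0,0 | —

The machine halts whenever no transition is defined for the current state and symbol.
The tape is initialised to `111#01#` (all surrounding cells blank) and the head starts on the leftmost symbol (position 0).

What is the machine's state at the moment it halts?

Q

P | [1]11#01#__   read 1 → write #, move +1, go to Q
Q | #[1]1#01#__   read 1 → write #, move 0, go to Q
Q | #[#]1#01#__   read # → write 0, move 0, go to P
P | #[0]1#01#__   read 0 → write 0, move +1, go to P
P | #0[1]#01#__   read 1 → write #, move +1, go to Q
Q | #0#[#]01#__   read # → write 0, move 0, go to P
P | #0#[0]01#__   read 0 → write 0, move +1, go to P
P | #0#0[0]1#__   read 0 → write 0, move +1, go to P
P | #0#00[1]#__   read 1 → write #, move +1, go to Q
Q | #0#00#[#]__   read # → write 0, move 0, go to P
P | #0#00#[0]__   read 0 → write 0, move +1, go to P
P | #0#00#0[_]_   read _ → write #, move +1, go to Q
Q | #0#00#0#[_]
No transition is defined for (Q, _); M halts in state Q.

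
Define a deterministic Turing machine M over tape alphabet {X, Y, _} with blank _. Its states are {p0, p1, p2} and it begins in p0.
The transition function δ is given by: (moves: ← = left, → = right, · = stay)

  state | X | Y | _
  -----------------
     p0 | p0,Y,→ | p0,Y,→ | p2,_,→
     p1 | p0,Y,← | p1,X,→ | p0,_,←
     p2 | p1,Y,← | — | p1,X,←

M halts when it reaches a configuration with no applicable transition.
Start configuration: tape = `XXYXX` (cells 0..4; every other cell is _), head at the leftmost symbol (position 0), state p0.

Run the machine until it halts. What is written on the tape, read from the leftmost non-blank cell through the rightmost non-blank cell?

YYYYY_Y

state=p0 head=0 tape=[X]XYXX__   (p0,X)→(p0,Y,→)
state=p0 head=1 tape=Y[X]YXX__   (p0,X)→(p0,Y,→)
state=p0 head=2 tape=YY[Y]XX__   (p0,Y)→(p0,Y,→)
state=p0 head=3 tape=YYY[X]X__   (p0,X)→(p0,Y,→)
state=p0 head=4 tape=YYYY[X]__   (p0,X)→(p0,Y,→)
state=p0 head=5 tape=YYYYY[_]_   (p0,_)→(p2,_,→)
state=p2 head=6 tape=YYYYY_[_]   (p2,_)→(p1,X,←)
state=p1 head=5 tape=YYYYY[_]X   (p1,_)→(p0,_,←)
state=p0 head=4 tape=YYYY[Y]_X   (p0,Y)→(p0,Y,→)
state=p0 head=5 tape=YYYYY[_]X   (p0,_)→(p2,_,→)
state=p2 head=6 tape=YYYYY_[X]   (p2,X)→(p1,Y,←)
state=p1 head=5 tape=YYYYY[_]Y   (p1,_)→(p0,_,←)
state=p0 head=4 tape=YYYY[Y]_Y   (p0,Y)→(p0,Y,→)
state=p0 head=5 tape=YYYYY[_]Y   (p0,_)→(p2,_,→)
state=p2 head=6 tape=YYYYY_[Y]
The non-blank tape span at halt is YYYYY_Y.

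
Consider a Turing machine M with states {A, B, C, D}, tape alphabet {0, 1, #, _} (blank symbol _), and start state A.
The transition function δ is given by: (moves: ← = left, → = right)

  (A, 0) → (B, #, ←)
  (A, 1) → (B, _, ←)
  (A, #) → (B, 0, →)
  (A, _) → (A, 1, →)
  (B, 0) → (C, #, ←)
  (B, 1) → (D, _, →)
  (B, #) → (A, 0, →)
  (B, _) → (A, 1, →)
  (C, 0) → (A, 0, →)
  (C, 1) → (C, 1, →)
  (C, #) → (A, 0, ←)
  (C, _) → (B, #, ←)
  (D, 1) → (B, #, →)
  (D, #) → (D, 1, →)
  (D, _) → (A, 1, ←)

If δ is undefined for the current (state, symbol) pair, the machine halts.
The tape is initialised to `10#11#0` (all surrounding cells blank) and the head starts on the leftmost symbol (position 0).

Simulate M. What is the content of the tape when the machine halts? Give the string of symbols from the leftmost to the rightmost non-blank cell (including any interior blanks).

1_11#_10

state=A head=0 tape=_[1]0#11#0   (A,1)→(B,_,←)
state=B head=-1 tape=[_]_0#11#0   (B,_)→(A,1,→)
state=A head=0 tape=1[_]0#11#0   (A,_)→(A,1,→)
state=A head=1 tape=11[0]#11#0   (A,0)→(B,#,←)
state=B head=0 tape=1[1]##11#0   (B,1)→(D,_,→)
state=D head=1 tape=1_[#]#11#0   (D,#)→(D,1,→)
state=D head=2 tape=1_1[#]11#0   (D,#)→(D,1,→)
state=D head=3 tape=1_11[1]1#0   (D,1)→(B,#,→)
state=B head=4 tape=1_11#[1]#0   (B,1)→(D,_,→)
state=D head=5 tape=1_11#_[#]0   (D,#)→(D,1,→)
state=D head=6 tape=1_11#_1[0]
The non-blank tape span at halt is 1_11#_10.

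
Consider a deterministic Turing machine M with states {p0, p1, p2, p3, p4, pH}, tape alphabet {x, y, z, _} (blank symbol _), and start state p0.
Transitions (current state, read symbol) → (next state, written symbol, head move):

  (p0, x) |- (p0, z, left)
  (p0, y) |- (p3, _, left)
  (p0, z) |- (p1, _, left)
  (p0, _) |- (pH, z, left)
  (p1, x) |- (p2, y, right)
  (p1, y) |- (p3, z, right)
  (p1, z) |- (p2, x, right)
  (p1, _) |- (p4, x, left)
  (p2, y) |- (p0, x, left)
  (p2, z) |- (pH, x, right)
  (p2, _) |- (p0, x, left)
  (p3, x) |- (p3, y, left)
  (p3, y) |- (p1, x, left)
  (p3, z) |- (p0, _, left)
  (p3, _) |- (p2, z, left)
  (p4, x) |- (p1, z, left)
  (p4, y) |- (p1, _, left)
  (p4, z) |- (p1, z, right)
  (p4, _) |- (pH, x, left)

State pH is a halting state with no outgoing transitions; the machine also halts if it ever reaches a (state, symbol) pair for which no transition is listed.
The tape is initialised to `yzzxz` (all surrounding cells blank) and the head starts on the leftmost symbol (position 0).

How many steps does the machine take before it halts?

4

state=p0 head=0 tape=____[y]zzxz   (p0,y)→(p3,_,left)
state=p3 head=-1 tape=___[_]_zzxz   (p3,_)→(p2,z,left)
state=p2 head=-2 tape=__[_]z_zzxz   (p2,_)→(p0,x,left)
state=p0 head=-3 tape=_[_]xz_zzxz   (p0,_)→(pH,z,left)
state=pH head=-4 tape=[_]zxz_zzxz
M halts after 4 transitions.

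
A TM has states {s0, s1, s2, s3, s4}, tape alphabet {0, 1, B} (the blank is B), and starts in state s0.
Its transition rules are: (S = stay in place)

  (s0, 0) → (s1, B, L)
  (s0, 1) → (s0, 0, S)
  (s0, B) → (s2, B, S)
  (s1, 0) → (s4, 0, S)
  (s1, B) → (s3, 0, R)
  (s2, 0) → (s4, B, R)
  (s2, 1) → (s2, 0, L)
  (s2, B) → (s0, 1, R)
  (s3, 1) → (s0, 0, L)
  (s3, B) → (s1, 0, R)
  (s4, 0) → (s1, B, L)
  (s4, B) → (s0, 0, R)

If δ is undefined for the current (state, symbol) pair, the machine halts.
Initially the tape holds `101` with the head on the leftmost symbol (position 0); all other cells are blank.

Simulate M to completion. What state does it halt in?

s0 | BB[1]01   read 1 → write 0, move S, go to s0
s0 | BB[0]01   read 0 → write B, move L, go to s1
s1 | B[B]B01   read B → write 0, move R, go to s3
s3 | B0[B]01   read B → write 0, move R, go to s1
s1 | B00[0]1   read 0 → write 0, move S, go to s4
s4 | B00[0]1   read 0 → write B, move L, go to s1
s1 | B0[0]B1   read 0 → write 0, move S, go to s4
s4 | B0[0]B1   read 0 → write B, move L, go to s1
s1 | B[0]BB1   read 0 → write 0, move S, go to s4
s4 | B[0]BB1   read 0 → write B, move L, go to s1
s1 | [B]BBB1   read B → write 0, move R, go to s3
s3 | 0[B]BB1   read B → write 0, move R, go to s1
s1 | 00[B]B1   read B → write 0, move R, go to s3
s3 | 000[B]1   read B → write 0, move R, go to s1
s1 | 0000[1]
No transition is defined for (s1, 1); M halts in state s1.

s1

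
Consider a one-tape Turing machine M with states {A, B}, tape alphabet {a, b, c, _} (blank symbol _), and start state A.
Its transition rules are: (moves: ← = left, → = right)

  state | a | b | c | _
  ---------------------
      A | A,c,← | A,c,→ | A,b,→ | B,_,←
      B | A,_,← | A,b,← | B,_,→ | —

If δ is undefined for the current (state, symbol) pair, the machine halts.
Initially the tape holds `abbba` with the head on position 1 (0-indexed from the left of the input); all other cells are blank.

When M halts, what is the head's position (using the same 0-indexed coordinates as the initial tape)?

5

A | a[b]bba_   read b → write c, move →, go to A
A | ac[b]ba_   read b → write c, move →, go to A
A | acc[b]a_   read b → write c, move →, go to A
A | accc[a]_   read a → write c, move ←, go to A
A | acc[c]c_   read c → write b, move →, go to A
A | accb[c]_   read c → write b, move →, go to A
A | accbb[_]   read _ → write _, move ←, go to B
B | accb[b]_   read b → write b, move ←, go to A
A | acc[b]b_   read b → write c, move →, go to A
A | accc[b]_   read b → write c, move →, go to A
A | acccc[_]   read _ → write _, move ←, go to B
B | accc[c]_   read c → write _, move →, go to B
B | accc_[_]
At halt the head is at cell 5.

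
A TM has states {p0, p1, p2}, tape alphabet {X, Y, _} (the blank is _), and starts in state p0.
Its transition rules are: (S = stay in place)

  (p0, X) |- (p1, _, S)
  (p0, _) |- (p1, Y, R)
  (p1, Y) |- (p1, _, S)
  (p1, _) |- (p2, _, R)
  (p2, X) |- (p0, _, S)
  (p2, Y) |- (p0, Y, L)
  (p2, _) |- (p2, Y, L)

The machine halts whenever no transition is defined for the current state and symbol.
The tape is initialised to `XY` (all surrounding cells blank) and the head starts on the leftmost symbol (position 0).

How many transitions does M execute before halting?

23

p0 | _[X]Y__   read X → write _, move S, go to p1
p1 | _[_]Y__   read _ → write _, move R, go to p2
p2 | __[Y]__   read Y → write Y, move L, go to p0
p0 | _[_]Y__   read _ → write Y, move R, go to p1
p1 | _Y[Y]__   read Y → write _, move S, go to p1
p1 | _Y[_]__   read _ → write _, move R, go to p2
p2 | _Y_[_]_   read _ → write Y, move L, go to p2
p2 | _Y[_]Y_   read _ → write Y, move L, go to p2
p2 | _[Y]YY_   read Y → write Y, move L, go to p0
p0 | [_]YYY_   read _ → write Y, move R, go to p1
p1 | Y[Y]YY_   read Y → write _, move S, go to p1
p1 | Y[_]YY_   read _ → write _, move R, go to p2
p2 | Y_[Y]Y_   read Y → write Y, move L, go to p0
p0 | Y[_]YY_   read _ → write Y, move R, go to p1
p1 | YY[Y]Y_   read Y → write _, move S, go to p1
p1 | YY[_]Y_   read _ → write _, move R, go to p2
p2 | YY_[Y]_   read Y → write Y, move L, go to p0
p0 | YY[_]Y_   read _ → write Y, move R, go to p1
p1 | YYY[Y]_   read Y → write _, move S, go to p1
p1 | YYY[_]_   read _ → write _, move R, go to p2
p2 | YYY_[_]   read _ → write Y, move L, go to p2
p2 | YYY[_]Y   read _ → write Y, move L, go to p2
p2 | YY[Y]YY   read Y → write Y, move L, go to p0
p0 | Y[Y]YYY
M halts after 23 transitions.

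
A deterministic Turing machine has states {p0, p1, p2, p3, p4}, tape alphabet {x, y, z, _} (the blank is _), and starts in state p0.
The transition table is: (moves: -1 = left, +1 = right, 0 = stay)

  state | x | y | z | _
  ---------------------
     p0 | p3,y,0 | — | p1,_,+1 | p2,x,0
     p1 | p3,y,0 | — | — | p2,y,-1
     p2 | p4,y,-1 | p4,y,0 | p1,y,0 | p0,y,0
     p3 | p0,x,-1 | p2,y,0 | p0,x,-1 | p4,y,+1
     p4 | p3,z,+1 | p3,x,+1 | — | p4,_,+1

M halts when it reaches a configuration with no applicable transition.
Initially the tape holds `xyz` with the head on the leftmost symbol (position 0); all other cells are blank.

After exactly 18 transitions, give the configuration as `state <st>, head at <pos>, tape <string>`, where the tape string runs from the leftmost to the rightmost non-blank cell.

state p0, head at 1, tape xxx

p0 | [x]yz   read x → write y, move 0, go to p3
p3 | [y]yz   read y → write y, move 0, go to p2
p2 | [y]yz   read y → write y, move 0, go to p4
p4 | [y]yz   read y → write x, move +1, go to p3
p3 | x[y]z   read y → write y, move 0, go to p2
p2 | x[y]z   read y → write y, move 0, go to p4
p4 | x[y]z   read y → write x, move +1, go to p3
p3 | xx[z]   read z → write x, move -1, go to p0
p0 | x[x]x   read x → write y, move 0, go to p3
p3 | x[y]x   read y → write y, move 0, go to p2
p2 | x[y]x   read y → write y, move 0, go to p4
p4 | x[y]x   read y → write x, move +1, go to p3
p3 | xx[x]   read x → write x, move -1, go to p0
p0 | x[x]x   read x → write y, move 0, go to p3
p3 | x[y]x   read y → write y, move 0, go to p2
p2 | x[y]x   read y → write y, move 0, go to p4
p4 | x[y]x   read y → write x, move +1, go to p3
p3 | xx[x]   read x → write x, move -1, go to p0
p0 | x[x]x
After 18 steps: state p0, head at 1, tape xxx.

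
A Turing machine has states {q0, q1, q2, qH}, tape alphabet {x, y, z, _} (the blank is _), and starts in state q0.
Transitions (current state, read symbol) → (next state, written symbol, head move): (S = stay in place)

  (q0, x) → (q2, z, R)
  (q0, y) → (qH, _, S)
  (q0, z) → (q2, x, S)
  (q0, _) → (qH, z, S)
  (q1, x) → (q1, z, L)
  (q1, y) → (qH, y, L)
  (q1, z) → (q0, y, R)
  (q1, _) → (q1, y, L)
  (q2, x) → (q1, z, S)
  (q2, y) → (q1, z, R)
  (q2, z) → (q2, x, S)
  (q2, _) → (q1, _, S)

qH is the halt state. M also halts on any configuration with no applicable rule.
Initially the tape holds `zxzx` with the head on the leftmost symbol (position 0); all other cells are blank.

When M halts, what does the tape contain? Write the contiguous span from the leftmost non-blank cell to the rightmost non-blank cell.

yzyy

state=q0 head=0 tape=[z]xzx_   (q0,z)→(q2,x,S)
state=q2 head=0 tape=[x]xzx_   (q2,x)→(q1,z,S)
state=q1 head=0 tape=[z]xzx_   (q1,z)→(q0,y,R)
state=q0 head=1 tape=y[x]zx_   (q0,x)→(q2,z,R)
state=q2 head=2 tape=yz[z]x_   (q2,z)→(q2,x,S)
state=q2 head=2 tape=yz[x]x_   (q2,x)→(q1,z,S)
state=q1 head=2 tape=yz[z]x_   (q1,z)→(q0,y,R)
state=q0 head=3 tape=yzy[x]_   (q0,x)→(q2,z,R)
state=q2 head=4 tape=yzyz[_]   (q2,_)→(q1,_,S)
state=q1 head=4 tape=yzyz[_]   (q1,_)→(q1,y,L)
state=q1 head=3 tape=yzy[z]y   (q1,z)→(q0,y,R)
state=q0 head=4 tape=yzyy[y]   (q0,y)→(qH,_,S)
state=qH head=4 tape=yzyy[_]
The non-blank tape span at halt is yzyy.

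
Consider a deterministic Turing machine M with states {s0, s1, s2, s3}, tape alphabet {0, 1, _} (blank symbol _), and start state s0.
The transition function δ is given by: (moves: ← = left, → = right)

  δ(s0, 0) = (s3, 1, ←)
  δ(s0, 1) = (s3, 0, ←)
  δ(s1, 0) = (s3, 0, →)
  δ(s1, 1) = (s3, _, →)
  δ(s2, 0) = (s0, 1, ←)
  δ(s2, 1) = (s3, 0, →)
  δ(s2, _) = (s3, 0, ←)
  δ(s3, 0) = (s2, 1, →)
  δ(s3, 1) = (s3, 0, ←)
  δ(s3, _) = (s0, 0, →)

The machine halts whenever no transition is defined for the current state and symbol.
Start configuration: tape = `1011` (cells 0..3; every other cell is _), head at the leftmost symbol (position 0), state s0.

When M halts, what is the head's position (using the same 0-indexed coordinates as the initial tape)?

s0 | __[1]011__   read 1 → write 0, move ←, go to s3
s3 | _[_]0011__   read _ → write 0, move →, go to s0
s0 | _0[0]011__   read 0 → write 1, move ←, go to s3
s3 | _[0]1011__   read 0 → write 1, move →, go to s2
s2 | _1[1]011__   read 1 → write 0, move →, go to s3
s3 | _10[0]11__   read 0 → write 1, move →, go to s2
s2 | _101[1]1__   read 1 → write 0, move →, go to s3
s3 | _1010[1]__   read 1 → write 0, move ←, go to s3
s3 | _101[0]0__   read 0 → write 1, move →, go to s2
s2 | _1011[0]__   read 0 → write 1, move ←, go to s0
s0 | _101[1]1__   read 1 → write 0, move ←, go to s3
s3 | _10[1]01__   read 1 → write 0, move ←, go to s3
s3 | _1[0]001__   read 0 → write 1, move →, go to s2
s2 | _11[0]01__   read 0 → write 1, move ←, go to s0
s0 | _1[1]101__   read 1 → write 0, move ←, go to s3
s3 | _[1]0101__   read 1 → write 0, move ←, go to s3
s3 | [_]00101__   read _ → write 0, move →, go to s0
s0 | 0[0]0101__   read 0 → write 1, move ←, go to s3
s3 | [0]10101__   read 0 → write 1, move →, go to s2
s2 | 1[1]0101__   read 1 → write 0, move →, go to s3
s3 | 10[0]101__   read 0 → write 1, move →, go to s2
s2 | 101[1]01__   read 1 → write 0, move →, go to s3
s3 | 1010[0]1__   read 0 → write 1, move →, go to s2
s2 | 10101[1]__   read 1 → write 0, move →, go to s3
s3 | 101010[_]_   read _ → write 0, move →, go to s0
s0 | 1010100[_]
At halt the head is at cell 5.

5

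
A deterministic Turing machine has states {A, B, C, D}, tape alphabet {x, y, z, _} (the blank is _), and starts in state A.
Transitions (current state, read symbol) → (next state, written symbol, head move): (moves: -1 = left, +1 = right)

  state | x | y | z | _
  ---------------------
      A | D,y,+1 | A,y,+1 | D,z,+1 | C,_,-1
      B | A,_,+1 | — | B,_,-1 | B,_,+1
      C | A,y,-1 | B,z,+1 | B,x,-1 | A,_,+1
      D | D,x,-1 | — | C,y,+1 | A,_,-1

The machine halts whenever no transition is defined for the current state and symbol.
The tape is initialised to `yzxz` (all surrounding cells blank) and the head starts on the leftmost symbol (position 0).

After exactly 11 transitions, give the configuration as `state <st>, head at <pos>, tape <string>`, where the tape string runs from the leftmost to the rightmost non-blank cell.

A | [y]zxz_   read y → write y, move +1, go to A
A | y[z]xz_   read z → write z, move +1, go to D
D | yz[x]z_   read x → write x, move -1, go to D
D | y[z]xz_   read z → write y, move +1, go to C
C | yy[x]z_   read x → write y, move -1, go to A
A | y[y]yz_   read y → write y, move +1, go to A
A | yy[y]z_   read y → write y, move +1, go to A
A | yyy[z]_   read z → write z, move +1, go to D
D | yyyz[_]   read _ → write _, move -1, go to A
A | yyy[z]_   read z → write z, move +1, go to D
D | yyyz[_]   read _ → write _, move -1, go to A
A | yyy[z]_
After 11 steps: state A, head at 3, tape yyyz.

state A, head at 3, tape yyyz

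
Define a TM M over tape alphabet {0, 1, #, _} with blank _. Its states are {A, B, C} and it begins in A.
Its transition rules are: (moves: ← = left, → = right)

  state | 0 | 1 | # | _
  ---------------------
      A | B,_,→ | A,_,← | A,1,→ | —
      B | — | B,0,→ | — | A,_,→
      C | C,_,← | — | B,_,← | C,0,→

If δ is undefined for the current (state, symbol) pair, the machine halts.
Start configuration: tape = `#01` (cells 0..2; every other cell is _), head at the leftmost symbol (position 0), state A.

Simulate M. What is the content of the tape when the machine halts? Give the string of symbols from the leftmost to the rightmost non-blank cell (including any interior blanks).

A | [#]01__   read # → write 1, move →, go to A
A | 1[0]1__   read 0 → write _, move →, go to B
B | 1_[1]__   read 1 → write 0, move →, go to B
B | 1_0[_]_   read _ → write _, move →, go to A
A | 1_0_[_]
The non-blank tape span at halt is 1_0.

1_0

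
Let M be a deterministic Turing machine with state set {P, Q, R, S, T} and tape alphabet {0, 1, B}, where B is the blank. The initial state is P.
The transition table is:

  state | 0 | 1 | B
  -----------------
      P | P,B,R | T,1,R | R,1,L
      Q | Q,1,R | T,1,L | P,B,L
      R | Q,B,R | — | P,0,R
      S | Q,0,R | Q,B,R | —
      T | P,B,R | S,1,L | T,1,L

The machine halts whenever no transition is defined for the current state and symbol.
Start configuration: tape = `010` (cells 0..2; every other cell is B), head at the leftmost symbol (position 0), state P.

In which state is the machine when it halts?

P | [0]10BB   read 0 → write B, move R, go to P
P | B[1]0BB   read 1 → write 1, move R, go to T
T | B1[0]BB   read 0 → write B, move R, go to P
P | B1B[B]B   read B → write 1, move L, go to R
R | B1[B]1B   read B → write 0, move R, go to P
P | B10[1]B   read 1 → write 1, move R, go to T
T | B101[B]   read B → write 1, move L, go to T
T | B10[1]1   read 1 → write 1, move L, go to S
S | B1[0]11   read 0 → write 0, move R, go to Q
Q | B10[1]1   read 1 → write 1, move L, go to T
T | B1[0]11   read 0 → write B, move R, go to P
P | B1B[1]1   read 1 → write 1, move R, go to T
T | B1B1[1]   read 1 → write 1, move L, go to S
S | B1B[1]1   read 1 → write B, move R, go to Q
Q | B1BB[1]   read 1 → write 1, move L, go to T
T | B1B[B]1   read B → write 1, move L, go to T
T | B1[B]11   read B → write 1, move L, go to T
T | B[1]111   read 1 → write 1, move L, go to S
S | [B]1111
No transition is defined for (S, B); M halts in state S.

S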